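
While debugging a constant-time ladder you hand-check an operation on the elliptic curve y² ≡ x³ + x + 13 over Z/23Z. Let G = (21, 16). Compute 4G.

Repeated addition: build up to 4G.
2G: tangent at (21, 16): λ = (3·21² + 1)/(2·16) ≡ 13/9. 9⁻¹ ≡ 18 (mod 23), so λ ≡ 13·18 ≡ 4.
  x = λ² - 21 - 21 = 16 - 42 ≡ 20; y = λ·(21 - 20) - 16 ≡ 11. → (20, 11)
3G: (20, 11) + (21, 16). λ = (16 - 11)/(21 - 20) ≡ 5/1 mod 23. 1⁻¹ ≡ 1 (mod 23), so λ ≡ 5.
  x = λ² - 20 - 21 = 25 - 41 ≡ 7; y = λ·(20 - 7) - 11 ≡ 8. → (7, 8)
4G: (7, 8) + (21, 16). λ = (16 - 8)/(21 - 7) ≡ 8/14 mod 23. 14⁻¹ ≡ 5 (mod 23) since 14·5 = 70 ≡ 1, so λ ≡ 17.
  x = λ² - 7 - 21 = 289 - 28 ≡ 8; y = λ·(7 - 8) - 8 ≡ 21. → (8, 21)

(8, 21)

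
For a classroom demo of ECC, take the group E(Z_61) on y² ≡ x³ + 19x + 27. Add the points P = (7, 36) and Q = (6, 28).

(7, 36) + (6, 28). λ = (28 - 36)/(6 - 7) ≡ 53/60 mod 61. 60⁻¹ ≡ 60 (mod 61), so λ ≡ 8.
  x = λ² - 7 - 6 = 64 - 13 ≡ 51; y = λ·(7 - 51) - 36 ≡ 39. → (51, 39)

(51, 39)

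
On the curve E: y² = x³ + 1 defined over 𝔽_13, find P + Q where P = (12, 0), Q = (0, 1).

(12, 0) + (0, 1). λ = (1 - 0)/(0 - 12) ≡ 1/1 mod 13. 1⁻¹ ≡ 1 (mod 13) since 1·1 = 1 ≡ 1, so λ ≡ 1.
  x = λ² - 12 - 0 = 1 - 12 ≡ 2; y = λ·(12 - 2) - 0 ≡ 10. → (2, 10)

(2, 10)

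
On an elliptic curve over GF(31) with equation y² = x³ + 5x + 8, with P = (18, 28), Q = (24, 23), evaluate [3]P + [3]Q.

(23, 18)

First 3P:
Repeated addition: build up to 3P.
2P: tangent at (18, 28): λ = (3·18² + 5)/(2·28) ≡ 16/25. 25⁻¹ ≡ 5 (mod 31) since 25·5 = 125 ≡ 1, so λ ≡ 16·5 ≡ 18.
  x = λ² - 18 - 18 = 324 - 36 ≡ 9; y = λ·(18 - 9) - 28 ≡ 10. → (9, 10)
3P: (9, 10) + (18, 28). λ = (28 - 10)/(18 - 9) ≡ 18/9 mod 31. 9⁻¹ ≡ 7 (mod 31), so λ ≡ 2.
  x = λ² - 9 - 18 = 4 - 27 ≡ 8; y = λ·(9 - 8) - 10 ≡ 23. → (8, 23)
3P = (8, 23).
Next 3Q:
Repeated addition: build up to 3Q.
2Q: tangent at (24, 23): λ = (3·24² + 5)/(2·23) ≡ 28/15. 15⁻¹ ≡ 29 (mod 31) since 15·29 = 435 ≡ 1, so λ ≡ 28·29 ≡ 6.
  x = λ² - 24 - 24 = 36 - 48 ≡ 19; y = λ·(24 - 19) - 23 ≡ 7. → (19, 7)
3Q: (19, 7) + (24, 23). λ = (23 - 7)/(24 - 19) ≡ 16/5 mod 31. 5⁻¹ ≡ 25 (mod 31), so λ ≡ 28.
  x = λ² - 19 - 24 = 784 - 43 ≡ 28; y = λ·(19 - 28) - 7 ≡ 20. → (28, 20)
3Q = (28, 20).
Finally 3P + 3Q:
(8, 23) + (28, 20). λ = (20 - 23)/(28 - 8) ≡ 28/20 mod 31. 20⁻¹ ≡ 14 (mod 31) since 20·14 = 280 ≡ 1, so λ ≡ 20.
  x = λ² - 8 - 28 = 400 - 36 ≡ 23; y = λ·(8 - 23) - 23 ≡ 18. → (23, 18)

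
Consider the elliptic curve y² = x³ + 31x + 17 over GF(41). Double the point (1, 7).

(29, 7)

tangent at (1, 7): λ = (3·1² + 31)/(2·7) ≡ 34/14. 14⁻¹ ≡ 3 (mod 41) since 14·3 = 42 ≡ 1, so λ ≡ 34·3 ≡ 20.
  x = λ² - 1 - 1 = 400 - 2 ≡ 29; y = λ·(1 - 29) - 7 ≡ 7. → (29, 7)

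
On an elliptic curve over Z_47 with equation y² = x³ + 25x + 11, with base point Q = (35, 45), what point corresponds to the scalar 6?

Repeated addition: build up to 6Q.
2Q: tangent at (35, 45): λ = (3·35² + 25)/(2·45) ≡ 34/43. 43⁻¹ ≡ 35 (mod 47), so λ ≡ 34·35 ≡ 15.
  x = λ² - 35 - 35 = 225 - 70 ≡ 14; y = λ·(35 - 14) - 45 ≡ 35. → (14, 35)
3Q: (14, 35) + (35, 45). λ = (45 - 35)/(35 - 14) ≡ 10/21 mod 47. 21⁻¹ ≡ 9 (mod 47) since 21·9 = 189 ≡ 1, so λ ≡ 43.
  x = λ² - 14 - 35 = 1849 - 49 ≡ 14; y = λ·(14 - 14) - 35 ≡ 12. → (14, 12)
4Q: (14, 12) + (35, 45). λ = (45 - 12)/(35 - 14) ≡ 33/21 mod 47. 21⁻¹ ≡ 9 (mod 47) since 21·9 = 189 ≡ 1, so λ ≡ 15.
  x = λ² - 14 - 35 = 225 - 49 ≡ 35; y = λ·(14 - 35) - 12 ≡ 2. → (35, 2)
5Q: (35, 2) + (35, 45): same x and y₁ ≡ -y₂, so the sum is O.
6Q: O + (35, 45) = (35, 45) (identity).

(35, 45)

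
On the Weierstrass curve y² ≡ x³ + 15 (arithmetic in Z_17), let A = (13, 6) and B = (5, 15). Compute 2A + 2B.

(0, 10)

First 2A:
Repeated addition: build up to 2A.
2A: tangent at (13, 6): λ = (3·13² + 0)/(2·6) ≡ 14/12. 12⁻¹ ≡ 10 (mod 17), so λ ≡ 14·10 ≡ 4.
  x = λ² - 13 - 13 = 16 - 26 ≡ 7; y = λ·(13 - 7) - 6 ≡ 1. → (7, 1)
2A = (7, 1).
Next 2B:
Repeated addition: build up to 2B.
2B: tangent at (5, 15): λ = (3·5² + 0)/(2·15) ≡ 7/13. 13⁻¹ ≡ 4 (mod 17), so λ ≡ 7·4 ≡ 11.
  x = λ² - 5 - 5 = 121 - 10 ≡ 9; y = λ·(5 - 9) - 15 ≡ 9. → (9, 9)
2B = (9, 9).
Finally 2A + 2B:
(7, 1) + (9, 9). λ = (9 - 1)/(9 - 7) ≡ 8/2 mod 17. 2⁻¹ ≡ 9 (mod 17) since 2·9 = 18 ≡ 1, so λ ≡ 4.
  x = λ² - 7 - 9 = 16 - 16 ≡ 0; y = λ·(7 - 0) - 1 ≡ 10. → (0, 10)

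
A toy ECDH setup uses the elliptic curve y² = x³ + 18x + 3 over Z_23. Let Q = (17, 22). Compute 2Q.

(2, 22)

tangent at (17, 22): λ = (3·17² + 18)/(2·22) ≡ 11/21. 21⁻¹ ≡ 11 (mod 23), so λ ≡ 11·11 ≡ 6.
  x = λ² - 17 - 17 = 36 - 34 ≡ 2; y = λ·(17 - 2) - 22 ≡ 22. → (2, 22)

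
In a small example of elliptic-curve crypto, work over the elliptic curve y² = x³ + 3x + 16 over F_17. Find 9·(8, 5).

(0, 13)

Write Q = (8, 5).
Repeated addition: build up to 9Q.
2Q: tangent at (8, 5): λ = (3·8² + 3)/(2·5) ≡ 8/10. 10⁻¹ ≡ 12 (mod 17) since 10·12 = 120 ≡ 1, so λ ≡ 8·12 ≡ 11.
  x = λ² - 8 - 8 = 121 - 16 ≡ 3; y = λ·(8 - 3) - 5 ≡ 16. → (3, 16)
3Q: (3, 16) + (8, 5). λ = (5 - 16)/(8 - 3) ≡ 6/5 mod 17. 5⁻¹ ≡ 7 (mod 17) since 5·7 = 35 ≡ 1, so λ ≡ 8.
  x = λ² - 3 - 8 = 64 - 11 ≡ 2; y = λ·(3 - 2) - 16 ≡ 9. → (2, 9)
4Q: (2, 9) + (8, 5). λ = (5 - 9)/(8 - 2) ≡ 13/6 mod 17. 6⁻¹ ≡ 3 (mod 17), so λ ≡ 5.
  x = λ² - 2 - 8 = 25 - 10 ≡ 15; y = λ·(2 - 15) - 9 ≡ 11. → (15, 11)
5Q: (15, 11) + (8, 5). λ = (5 - 11)/(8 - 15) ≡ 11/10 mod 17. 10⁻¹ ≡ 12 (mod 17) since 10·12 = 120 ≡ 1, so λ ≡ 13.
  x = λ² - 15 - 8 = 169 - 23 ≡ 10; y = λ·(15 - 10) - 11 ≡ 3. → (10, 3)
6Q: (10, 3) + (8, 5). λ = (5 - 3)/(8 - 10) ≡ 2/15 mod 17. 15⁻¹ ≡ 8 (mod 17), so λ ≡ 16.
  x = λ² - 10 - 8 = 256 - 18 ≡ 0; y = λ·(10 - 0) - 3 ≡ 4. → (0, 4)
7Q: (0, 4) + (8, 5). λ = (5 - 4)/(8 - 0) ≡ 1/8 mod 17. 8⁻¹ ≡ 15 (mod 17), so λ ≡ 15.
  x = λ² - 0 - 8 = 225 - 8 ≡ 13; y = λ·(0 - 13) - 4 ≡ 5. → (13, 5)
8Q: (13, 5) + (8, 5). λ = (5 - 5)/(8 - 13) ≡ 0/12 mod 17. 12⁻¹ ≡ 10 (mod 17) since 12·10 = 120 ≡ 1, so λ ≡ 0.
  x = λ² - 13 - 8 = 0 - 21 ≡ 13; y = λ·(13 - 13) - 5 ≡ 12. → (13, 12)
9Q: (13, 12) + (8, 5). λ = (5 - 12)/(8 - 13) ≡ 10/12 mod 17. 12⁻¹ ≡ 10 (mod 17) since 12·10 = 120 ≡ 1, so λ ≡ 15.
  x = λ² - 13 - 8 = 225 - 21 ≡ 0; y = λ·(13 - 0) - 12 ≡ 13. → (0, 13)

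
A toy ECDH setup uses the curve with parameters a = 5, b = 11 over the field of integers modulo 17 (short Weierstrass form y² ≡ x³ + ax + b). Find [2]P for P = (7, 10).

(5, 12)

tangent at (7, 10): λ = (3·7² + 5)/(2·10) ≡ 16/3. 3⁻¹ ≡ 6 (mod 17), so λ ≡ 16·6 ≡ 11.
  x = λ² - 7 - 7 = 121 - 14 ≡ 5; y = λ·(7 - 5) - 10 ≡ 12. → (5, 12)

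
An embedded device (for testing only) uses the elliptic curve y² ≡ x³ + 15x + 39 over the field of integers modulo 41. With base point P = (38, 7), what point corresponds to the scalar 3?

Repeated addition: build up to 3P.
2P: tangent at (38, 7): λ = (3·38² + 15)/(2·7) ≡ 1/14. 14⁻¹ ≡ 3 (mod 41), so λ ≡ 1·3 ≡ 3.
  x = λ² - 38 - 38 = 9 - 76 ≡ 15; y = λ·(38 - 15) - 7 ≡ 21. → (15, 21)
3P: (15, 21) + (38, 7). λ = (7 - 21)/(38 - 15) ≡ 27/23 mod 41. 23⁻¹ ≡ 25 (mod 41), so λ ≡ 19.
  x = λ² - 15 - 38 = 361 - 53 ≡ 21; y = λ·(15 - 21) - 21 ≡ 29. → (21, 29)

(21, 29)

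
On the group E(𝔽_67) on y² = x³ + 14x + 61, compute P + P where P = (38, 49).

(12, 58)

tangent at (38, 49): λ = (3·38² + 14)/(2·49) ≡ 58/31. 31⁻¹ ≡ 13 (mod 67), so λ ≡ 58·13 ≡ 17.
  x = λ² - 38 - 38 = 289 - 76 ≡ 12; y = λ·(38 - 12) - 49 ≡ 58. → (12, 58)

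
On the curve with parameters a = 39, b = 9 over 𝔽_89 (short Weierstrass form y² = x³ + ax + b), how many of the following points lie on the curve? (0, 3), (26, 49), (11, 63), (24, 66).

(0, 3): 3² ≡ 9, rhs ≡ 9 → on.
(26, 49): 49² ≡ 87, rhs ≡ 87 → on.
(11, 63): 63² ≡ 53, rhs ≡ 78 → off.
(24, 66): 66² ≡ 84, rhs ≡ 84 → on.

3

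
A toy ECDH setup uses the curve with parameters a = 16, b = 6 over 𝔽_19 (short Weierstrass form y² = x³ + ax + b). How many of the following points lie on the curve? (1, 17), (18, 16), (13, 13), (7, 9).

3

(1, 17): 17² ≡ 4, rhs ≡ 4 → on.
(18, 16): 16² ≡ 9, rhs ≡ 8 → off.
(13, 13): 13² ≡ 17, rhs ≡ 17 → on.
(7, 9): 9² ≡ 5, rhs ≡ 5 → on.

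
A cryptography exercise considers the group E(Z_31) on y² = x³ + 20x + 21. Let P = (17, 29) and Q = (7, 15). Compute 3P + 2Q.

(6, 27)

First 3P:
Repeated addition: build up to 3P.
2P: tangent at (17, 29): λ = (3·17² + 20)/(2·29) ≡ 19/27. 27⁻¹ ≡ 23 (mod 31) since 27·23 = 621 ≡ 1, so λ ≡ 19·23 ≡ 3.
  x = λ² - 17 - 17 = 9 - 34 ≡ 6; y = λ·(17 - 6) - 29 ≡ 4. → (6, 4)
3P: (6, 4) + (17, 29). λ = (29 - 4)/(17 - 6) ≡ 25/11 mod 31. 11⁻¹ ≡ 17 (mod 31) since 11·17 = 187 ≡ 1, so λ ≡ 22.
  x = λ² - 6 - 17 = 484 - 23 ≡ 27; y = λ·(6 - 27) - 4 ≡ 30. → (27, 30)
3P = (27, 30).
Next 2Q:
Repeated addition: build up to 2Q.
2Q: tangent at (7, 15): λ = (3·7² + 20)/(2·15) ≡ 12/30. 30⁻¹ ≡ 30 (mod 31) since 30·30 = 900 ≡ 1, so λ ≡ 12·30 ≡ 19.
  x = λ² - 7 - 7 = 361 - 14 ≡ 6; y = λ·(7 - 6) - 15 ≡ 4. → (6, 4)
2Q = (6, 4).
Finally 3P + 2Q:
(27, 30) + (6, 4). λ = (4 - 30)/(6 - 27) ≡ 5/10 mod 31. 10⁻¹ ≡ 28 (mod 31) since 10·28 = 280 ≡ 1, so λ ≡ 16.
  x = λ² - 27 - 6 = 256 - 33 ≡ 6; y = λ·(27 - 6) - 30 ≡ 27. → (6, 27)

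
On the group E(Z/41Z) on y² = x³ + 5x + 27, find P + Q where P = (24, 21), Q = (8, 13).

(40, 12)

(24, 21) + (8, 13). λ = (13 - 21)/(8 - 24) ≡ 33/25 mod 41. 25⁻¹ ≡ 23 (mod 41), so λ ≡ 21.
  x = λ² - 24 - 8 = 441 - 32 ≡ 40; y = λ·(24 - 40) - 21 ≡ 12. → (40, 12)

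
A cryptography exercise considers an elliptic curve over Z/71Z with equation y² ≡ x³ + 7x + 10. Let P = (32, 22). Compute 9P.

(50, 51)

Double-and-add on 9 = (1001)₂. Start with P = (32, 22) for the leading 1-bit.
double: tangent at (32, 22): λ = (3·32² + 7)/(2·22) ≡ 26/44. 44⁻¹ ≡ 21 (mod 71) since 44·21 = 924 ≡ 1, so λ ≡ 26·21 ≡ 49.
  x = λ² - 32 - 32 = 2401 - 64 ≡ 65; y = λ·(32 - 65) - 22 ≡ 65. → (65, 65)
double: tangent at (65, 65): λ = (3·65² + 7)/(2·65) ≡ 44/59. 59⁻¹ ≡ 65 (mod 71), so λ ≡ 44·65 ≡ 20.
  x = λ² - 65 - 65 = 400 - 130 ≡ 57; y = λ·(65 - 57) - 65 ≡ 24. → (57, 24)
double: tangent at (57, 24): λ = (3·57² + 7)/(2·24) ≡ 27/48. 48⁻¹ ≡ 37 (mod 71) since 48·37 = 1776 ≡ 1, so λ ≡ 27·37 ≡ 5.
  x = λ² - 57 - 57 = 25 - 114 ≡ 53; y = λ·(57 - 53) - 24 ≡ 67. → (53, 67)
add P: (53, 67) + (32, 22). λ = (22 - 67)/(32 - 53) ≡ 26/50 mod 71. 50⁻¹ ≡ 27 (mod 71), so λ ≡ 63.
  x = λ² - 53 - 32 = 3969 - 85 ≡ 50; y = λ·(53 - 50) - 67 ≡ 51. → (50, 51)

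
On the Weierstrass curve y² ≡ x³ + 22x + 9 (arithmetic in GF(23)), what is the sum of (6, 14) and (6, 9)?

O

The two points share x = 6 and their y-coordinates satisfy 14 + 9 ≡ 0 (mod 23), so they are inverses. Their sum is 𝒪.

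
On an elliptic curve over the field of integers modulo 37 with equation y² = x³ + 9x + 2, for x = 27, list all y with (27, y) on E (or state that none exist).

none

x³ + 9x + 2 = 19928 ≡ 22 (mod 37).
22 is a non-residue mod 37; no y exists.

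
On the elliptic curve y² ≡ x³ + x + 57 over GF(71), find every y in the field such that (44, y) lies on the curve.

x³ + 1x + 57 = 85285 ≡ 14 (mod 71).
14 is a non-residue mod 71; no y exists.

none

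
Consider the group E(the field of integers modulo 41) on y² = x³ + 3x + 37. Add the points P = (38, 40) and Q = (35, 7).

(7, 14)

(38, 40) + (35, 7). λ = (7 - 40)/(35 - 38) ≡ 8/38 mod 41. 38⁻¹ ≡ 27 (mod 41), so λ ≡ 11.
  x = λ² - 38 - 35 = 121 - 73 ≡ 7; y = λ·(38 - 7) - 40 ≡ 14. → (7, 14)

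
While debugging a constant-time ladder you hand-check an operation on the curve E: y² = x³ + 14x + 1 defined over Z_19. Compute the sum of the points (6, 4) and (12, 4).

(1, 15)

(6, 4) + (12, 4). λ = (4 - 4)/(12 - 6) ≡ 0/6 mod 19. 6⁻¹ ≡ 16 (mod 19) since 6·16 = 96 ≡ 1, so λ ≡ 0.
  x = λ² - 6 - 12 = 0 - 18 ≡ 1; y = λ·(6 - 1) - 4 ≡ 15. → (1, 15)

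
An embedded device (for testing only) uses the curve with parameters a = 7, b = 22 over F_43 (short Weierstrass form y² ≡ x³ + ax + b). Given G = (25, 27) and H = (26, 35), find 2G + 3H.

First 2G:
Repeated addition: build up to 2G.
2G: tangent at (25, 27): λ = (3·25² + 7)/(2·27) ≡ 33/11. 11⁻¹ ≡ 4 (mod 43), so λ ≡ 33·4 ≡ 3.
  x = λ² - 25 - 25 = 9 - 50 ≡ 2; y = λ·(25 - 2) - 27 ≡ 42. → (2, 42)
2G = (2, 42).
Next 3H:
Repeated addition: build up to 3H.
2H: tangent at (26, 35): λ = (3·26² + 7)/(2·35) ≡ 14/27. 27⁻¹ ≡ 8 (mod 43), so λ ≡ 14·8 ≡ 26.
  x = λ² - 26 - 26 = 676 - 52 ≡ 22; y = λ·(26 - 22) - 35 ≡ 26. → (22, 26)
3H: (22, 26) + (26, 35). λ = (35 - 26)/(26 - 22) ≡ 9/4 mod 43. 4⁻¹ ≡ 11 (mod 43), so λ ≡ 13.
  x = λ² - 22 - 26 = 169 - 48 ≡ 35; y = λ·(22 - 35) - 26 ≡ 20. → (35, 20)
3H = (35, 20).
Finally 2G + 3H:
(2, 42) + (35, 20). λ = (20 - 42)/(35 - 2) ≡ 21/33 mod 43. 33⁻¹ ≡ 30 (mod 43), so λ ≡ 28.
  x = λ² - 2 - 35 = 784 - 37 ≡ 16; y = λ·(2 - 16) - 42 ≡ 39. → (16, 39)

(16, 39)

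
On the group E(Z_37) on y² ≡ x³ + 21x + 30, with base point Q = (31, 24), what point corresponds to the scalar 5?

(3, 3)

Repeated addition: build up to 5Q.
2Q: tangent at (31, 24): λ = (3·31² + 21)/(2·24) ≡ 18/11. 11⁻¹ ≡ 27 (mod 37), so λ ≡ 18·27 ≡ 5.
  x = λ² - 31 - 31 = 25 - 62 ≡ 0; y = λ·(31 - 0) - 24 ≡ 20. → (0, 20)
3Q: (0, 20) + (31, 24). λ = (24 - 20)/(31 - 0) ≡ 4/31 mod 37. 31⁻¹ ≡ 6 (mod 37) since 31·6 = 186 ≡ 1, so λ ≡ 24.
  x = λ² - 0 - 31 = 576 - 31 ≡ 27; y = λ·(0 - 27) - 20 ≡ 35. → (27, 35)
4Q: (27, 35) + (31, 24). λ = (24 - 35)/(31 - 27) ≡ 26/4 mod 37. 4⁻¹ ≡ 28 (mod 37) since 4·28 = 112 ≡ 1, so λ ≡ 25.
  x = λ² - 27 - 31 = 625 - 58 ≡ 12; y = λ·(27 - 12) - 35 ≡ 7. → (12, 7)
5Q: (12, 7) + (31, 24). λ = (24 - 7)/(31 - 12) ≡ 17/19 mod 37. 19⁻¹ ≡ 2 (mod 37) since 19·2 = 38 ≡ 1, so λ ≡ 34.
  x = λ² - 12 - 31 = 1156 - 43 ≡ 3; y = λ·(12 - 3) - 7 ≡ 3. → (3, 3)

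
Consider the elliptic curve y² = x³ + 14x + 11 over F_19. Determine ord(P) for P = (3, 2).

2P: tangent at (3, 2): λ = (3·3² + 14)/(2·2) ≡ 3/4. 4⁻¹ ≡ 5 (mod 19), so λ ≡ 3·5 ≡ 15.
  x = λ² - 3 - 3 = 225 - 6 ≡ 10; y = λ·(3 - 10) - 2 ≡ 7. → (10, 7)
3P: (10, 7) + (3, 2). λ = (2 - 7)/(3 - 10) ≡ 14/12 mod 19. 12⁻¹ ≡ 8 (mod 19), so λ ≡ 17.
  x = λ² - 10 - 3 = 289 - 13 ≡ 10; y = λ·(10 - 10) - 7 ≡ 12. → (10, 12)
4P: (10, 12) + (3, 2). λ = (2 - 12)/(3 - 10) ≡ 9/12 mod 19. 12⁻¹ ≡ 8 (mod 19), so λ ≡ 15.
  x = λ² - 10 - 3 = 225 - 13 ≡ 3; y = λ·(10 - 3) - 12 ≡ 17. → (3, 17)
5P: (3, 17) + (3, 2): same x and y₁ ≡ -y₂, so the sum is O.
5P = O, so the order is 5.

5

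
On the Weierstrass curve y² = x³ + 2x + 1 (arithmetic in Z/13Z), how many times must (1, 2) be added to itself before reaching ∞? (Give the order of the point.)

4

2P: tangent at (1, 2): λ = (3·1² + 2)/(2·2) ≡ 5/4. 4⁻¹ ≡ 10 (mod 13) since 4·10 = 40 ≡ 1, so λ ≡ 5·10 ≡ 11.
  x = λ² - 1 - 1 = 121 - 2 ≡ 2; y = λ·(1 - 2) - 2 ≡ 0. → (2, 0)
3P: (2, 0) + (1, 2). λ = (2 - 0)/(1 - 2) ≡ 2/12 mod 13. 12⁻¹ ≡ 12 (mod 13), so λ ≡ 11.
  x = λ² - 2 - 1 = 121 - 3 ≡ 1; y = λ·(2 - 1) - 0 ≡ 11. → (1, 11)
4P: (1, 11) + (1, 2): same x and y₁ ≡ -y₂, so the sum is ∞.
4P = ∞, so the order is 4.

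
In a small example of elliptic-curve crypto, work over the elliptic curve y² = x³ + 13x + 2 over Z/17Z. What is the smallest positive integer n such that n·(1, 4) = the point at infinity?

2P: tangent at (1, 4): λ = (3·1² + 13)/(2·4) ≡ 16/8. 8⁻¹ ≡ 15 (mod 17), so λ ≡ 16·15 ≡ 2.
  x = λ² - 1 - 1 = 4 - 2 ≡ 2; y = λ·(1 - 2) - 4 ≡ 11. → (2, 11)
3P: (2, 11) + (1, 4). λ = (4 - 11)/(1 - 2) ≡ 10/16 mod 17. 16⁻¹ ≡ 16 (mod 17), so λ ≡ 7.
  x = λ² - 2 - 1 = 49 - 3 ≡ 12; y = λ·(2 - 12) - 11 ≡ 4. → (12, 4)
4P: (12, 4) + (1, 4). λ = (4 - 4)/(1 - 12) ≡ 0/6 mod 17. 6⁻¹ ≡ 3 (mod 17), so λ ≡ 0.
  x = λ² - 12 - 1 = 0 - 13 ≡ 4; y = λ·(12 - 4) - 4 ≡ 13. → (4, 13)
5P: (4, 13) + (1, 4). λ = (4 - 13)/(1 - 4) ≡ 8/14 mod 17. 14⁻¹ ≡ 11 (mod 17), so λ ≡ 3.
  x = λ² - 4 - 1 = 9 - 5 ≡ 4; y = λ·(4 - 4) - 13 ≡ 4. → (4, 4)
6P: (4, 4) + (1, 4). λ = (4 - 4)/(1 - 4) ≡ 0/14 mod 17. 14⁻¹ ≡ 11 (mod 17) since 14·11 = 154 ≡ 1, so λ ≡ 0.
  x = λ² - 4 - 1 = 0 - 5 ≡ 12; y = λ·(4 - 12) - 4 ≡ 13. → (12, 13)
7P: (12, 13) + (1, 4). λ = (4 - 13)/(1 - 12) ≡ 8/6 mod 17. 6⁻¹ ≡ 3 (mod 17), so λ ≡ 7.
  x = λ² - 12 - 1 = 49 - 13 ≡ 2; y = λ·(12 - 2) - 13 ≡ 6. → (2, 6)
8P: (2, 6) + (1, 4). λ = (4 - 6)/(1 - 2) ≡ 15/16 mod 17. 16⁻¹ ≡ 16 (mod 17), so λ ≡ 2.
  x = λ² - 2 - 1 = 4 - 3 ≡ 1; y = λ·(2 - 1) - 6 ≡ 13. → (1, 13)
9P: (1, 13) + (1, 4): same x and y₁ ≡ -y₂, so the sum is the point at infinity.
9P = the point at infinity, so the order is 9.

9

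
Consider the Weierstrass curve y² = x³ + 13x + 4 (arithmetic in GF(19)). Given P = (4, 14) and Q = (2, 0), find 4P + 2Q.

(7, 1)

First 4P:
Double-and-add on 4 = (100)₂. Start with P = (4, 14) for the leading 1-bit.
double: tangent at (4, 14): λ = (3·4² + 13)/(2·14) ≡ 4/9. 9⁻¹ ≡ 17 (mod 19) since 9·17 = 153 ≡ 1, so λ ≡ 4·17 ≡ 11.
  x = λ² - 4 - 4 = 121 - 8 ≡ 18; y = λ·(4 - 18) - 14 ≡ 3. → (18, 3)
double: tangent at (18, 3): λ = (3·18² + 13)/(2·3) ≡ 16/6. 6⁻¹ ≡ 16 (mod 19), so λ ≡ 16·16 ≡ 9.
  x = λ² - 18 - 18 = 81 - 36 ≡ 7; y = λ·(18 - 7) - 3 ≡ 1. → (7, 1)
4P = (7, 1).
Next 2Q:
Repeated addition: build up to 2Q.
2Q: (2, 0) + (2, 0): same x and y₁ ≡ -y₂, so the sum is O.
2Q = O.
Finally 4P + 2Q:
(7, 1) + O = (7, 1) (identity).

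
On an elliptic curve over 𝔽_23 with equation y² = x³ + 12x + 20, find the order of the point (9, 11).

3

2P: tangent at (9, 11): λ = (3·9² + 12)/(2·11) ≡ 2/22. 22⁻¹ ≡ 22 (mod 23), so λ ≡ 2·22 ≡ 21.
  x = λ² - 9 - 9 = 441 - 18 ≡ 9; y = λ·(9 - 9) - 11 ≡ 12. → (9, 12)
3P: (9, 12) + (9, 11): same x and y₁ ≡ -y₂, so the sum is O.
3P = O, so the order is 3.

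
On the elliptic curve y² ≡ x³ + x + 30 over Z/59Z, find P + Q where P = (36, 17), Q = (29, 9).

(23, 40)

(36, 17) + (29, 9). λ = (9 - 17)/(29 - 36) ≡ 51/52 mod 59. 52⁻¹ ≡ 42 (mod 59) since 52·42 = 2184 ≡ 1, so λ ≡ 18.
  x = λ² - 36 - 29 = 324 - 65 ≡ 23; y = λ·(36 - 23) - 17 ≡ 40. → (23, 40)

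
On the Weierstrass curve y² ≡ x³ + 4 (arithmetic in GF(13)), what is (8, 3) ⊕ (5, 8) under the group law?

(10, 9)

(8, 3) + (5, 8). λ = (8 - 3)/(5 - 8) ≡ 5/10 mod 13. 10⁻¹ ≡ 4 (mod 13), so λ ≡ 7.
  x = λ² - 8 - 5 = 49 - 13 ≡ 10; y = λ·(8 - 10) - 3 ≡ 9. → (10, 9)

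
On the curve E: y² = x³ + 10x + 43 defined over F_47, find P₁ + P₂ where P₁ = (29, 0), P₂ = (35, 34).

(36, 23)

(29, 0) + (35, 34). λ = (34 - 0)/(35 - 29) ≡ 34/6 mod 47. 6⁻¹ ≡ 8 (mod 47) since 6·8 = 48 ≡ 1, so λ ≡ 37.
  x = λ² - 29 - 35 = 1369 - 64 ≡ 36; y = λ·(29 - 36) - 0 ≡ 23. → (36, 23)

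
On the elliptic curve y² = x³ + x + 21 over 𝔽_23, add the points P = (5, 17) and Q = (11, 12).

(16, 19)

(5, 17) + (11, 12). λ = (12 - 17)/(11 - 5) ≡ 18/6 mod 23. 6⁻¹ ≡ 4 (mod 23), so λ ≡ 3.
  x = λ² - 5 - 11 = 9 - 16 ≡ 16; y = λ·(5 - 16) - 17 ≡ 19. → (16, 19)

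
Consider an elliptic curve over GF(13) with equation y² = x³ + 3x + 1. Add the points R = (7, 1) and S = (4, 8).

(6, 1)

(7, 1) + (4, 8). λ = (8 - 1)/(4 - 7) ≡ 7/10 mod 13. 10⁻¹ ≡ 4 (mod 13), so λ ≡ 2.
  x = λ² - 7 - 4 = 4 - 11 ≡ 6; y = λ·(7 - 6) - 1 ≡ 1. → (6, 1)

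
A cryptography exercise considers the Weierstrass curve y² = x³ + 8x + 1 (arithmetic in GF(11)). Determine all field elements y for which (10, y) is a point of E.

5, 6

x³ + 8x + 1 = 1081 ≡ 3 (mod 11).
Square roots of 3 mod 11: 5 and 6 (since 5² = 25 ≡ 3).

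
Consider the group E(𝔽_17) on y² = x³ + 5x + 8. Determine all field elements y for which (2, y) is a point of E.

3, 14

x³ + 5x + 8 = 26 ≡ 9 (mod 17).
Square roots of 9 mod 17: 3 and 14 (since 3² = 9 ≡ 9).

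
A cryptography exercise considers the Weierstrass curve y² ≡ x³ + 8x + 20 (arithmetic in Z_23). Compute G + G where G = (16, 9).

tangent at (16, 9): λ = (3·16² + 8)/(2·9) ≡ 17/18. 18⁻¹ ≡ 9 (mod 23), so λ ≡ 17·9 ≡ 15.
  x = λ² - 16 - 16 = 225 - 32 ≡ 9; y = λ·(16 - 9) - 9 ≡ 4. → (9, 4)

(9, 4)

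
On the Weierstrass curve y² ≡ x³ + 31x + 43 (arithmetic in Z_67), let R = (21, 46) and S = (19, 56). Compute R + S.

(21, 46) + (19, 56). λ = (56 - 46)/(19 - 21) ≡ 10/65 mod 67. 65⁻¹ ≡ 33 (mod 67), so λ ≡ 62.
  x = λ² - 21 - 19 = 3844 - 40 ≡ 52; y = λ·(21 - 52) - 46 ≡ 42. → (52, 42)

(52, 42)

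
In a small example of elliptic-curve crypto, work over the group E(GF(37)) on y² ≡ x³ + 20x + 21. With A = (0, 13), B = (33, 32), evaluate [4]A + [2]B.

First 4A:
Double-and-add on 4 = (100)₂. Start with A = (0, 13) for the leading 1-bit.
double: tangent at (0, 13): λ = (3·0² + 20)/(2·13) ≡ 20/26. 26⁻¹ ≡ 10 (mod 37) since 26·10 = 260 ≡ 1, so λ ≡ 20·10 ≡ 15.
  x = λ² - 0 - 0 = 225 - 0 ≡ 3; y = λ·(0 - 3) - 13 ≡ 16. → (3, 16)
double: tangent at (3, 16): λ = (3·3² + 20)/(2·16) ≡ 10/32. 32⁻¹ ≡ 22 (mod 37), so λ ≡ 10·22 ≡ 35.
  x = λ² - 3 - 3 = 1225 - 6 ≡ 35; y = λ·(3 - 35) - 16 ≡ 11. → (35, 11)
4A = (35, 11).
Next 2B:
Repeated addition: build up to 2B.
2B: tangent at (33, 32): λ = (3·33² + 20)/(2·32) ≡ 31/27. 27⁻¹ ≡ 11 (mod 37), so λ ≡ 31·11 ≡ 8.
  x = λ² - 33 - 33 = 64 - 66 ≡ 35; y = λ·(33 - 35) - 32 ≡ 26. → (35, 26)
2B = (35, 26).
Finally 4A + 2B:
(35, 11) + (35, 26): same x and y₁ ≡ -y₂, so the sum is O.

O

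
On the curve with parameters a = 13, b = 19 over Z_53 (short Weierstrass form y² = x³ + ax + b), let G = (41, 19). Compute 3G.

Repeated addition: build up to 3G.
2G: tangent at (41, 19): λ = (3·41² + 13)/(2·19) ≡ 21/38. 38⁻¹ ≡ 7 (mod 53) since 38·7 = 266 ≡ 1, so λ ≡ 21·7 ≡ 41.
  x = λ² - 41 - 41 = 1681 - 82 ≡ 9; y = λ·(41 - 9) - 19 ≡ 21. → (9, 21)
3G: (9, 21) + (41, 19). λ = (19 - 21)/(41 - 9) ≡ 51/32 mod 53. 32⁻¹ ≡ 5 (mod 53) since 32·5 = 160 ≡ 1, so λ ≡ 43.
  x = λ² - 9 - 41 = 1849 - 50 ≡ 50; y = λ·(9 - 50) - 21 ≡ 18. → (50, 18)

(50, 18)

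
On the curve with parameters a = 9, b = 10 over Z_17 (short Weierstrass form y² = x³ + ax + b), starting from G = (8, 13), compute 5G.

(15, 1)

Repeated addition: build up to 5G.
2G: tangent at (8, 13): λ = (3·8² + 9)/(2·13) ≡ 14/9. 9⁻¹ ≡ 2 (mod 17), so λ ≡ 14·2 ≡ 11.
  x = λ² - 8 - 8 = 121 - 16 ≡ 3; y = λ·(8 - 3) - 13 ≡ 8. → (3, 8)
3G: (3, 8) + (8, 13). λ = (13 - 8)/(8 - 3) ≡ 5/5 mod 17. 5⁻¹ ≡ 7 (mod 17), so λ ≡ 1.
  x = λ² - 3 - 8 = 1 - 11 ≡ 7; y = λ·(3 - 7) - 8 ≡ 5. → (7, 5)
4G: (7, 5) + (8, 13). λ = (13 - 5)/(8 - 7) ≡ 8/1 mod 17. 1⁻¹ ≡ 1 (mod 17), so λ ≡ 8.
  x = λ² - 7 - 8 = 64 - 15 ≡ 15; y = λ·(7 - 15) - 5 ≡ 16. → (15, 16)
5G: (15, 16) + (8, 13). λ = (13 - 16)/(8 - 15) ≡ 14/10 mod 17. 10⁻¹ ≡ 12 (mod 17) since 10·12 = 120 ≡ 1, so λ ≡ 15.
  x = λ² - 15 - 8 = 225 - 23 ≡ 15; y = λ·(15 - 15) - 16 ≡ 1. → (15, 1)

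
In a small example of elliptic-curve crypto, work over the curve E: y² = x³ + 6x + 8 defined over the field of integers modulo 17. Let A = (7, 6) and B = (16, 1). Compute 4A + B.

(1, 10)

First 4A:
Double-and-add on 4 = (100)₂. Start with A = (7, 6) for the leading 1-bit.
double: tangent at (7, 6): λ = (3·7² + 6)/(2·6) ≡ 0/12. 12⁻¹ ≡ 10 (mod 17) since 12·10 = 120 ≡ 1, so λ ≡ 0·10 ≡ 0.
  x = λ² - 7 - 7 = 0 - 14 ≡ 3; y = λ·(7 - 3) - 6 ≡ 11. → (3, 11)
double: tangent at (3, 11): λ = (3·3² + 6)/(2·11) ≡ 16/5. 5⁻¹ ≡ 7 (mod 17), so λ ≡ 16·7 ≡ 10.
  x = λ² - 3 - 3 = 100 - 6 ≡ 9; y = λ·(3 - 9) - 11 ≡ 14. → (9, 14)
4A = (9, 14).
Finally 4A + B:
(9, 14) + (16, 1). λ = (1 - 14)/(16 - 9) ≡ 4/7 mod 17. 7⁻¹ ≡ 5 (mod 17), so λ ≡ 3.
  x = λ² - 9 - 16 = 9 - 25 ≡ 1; y = λ·(9 - 1) - 14 ≡ 10. → (1, 10)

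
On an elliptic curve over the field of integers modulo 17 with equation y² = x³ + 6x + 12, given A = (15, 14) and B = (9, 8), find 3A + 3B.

First 3A:
Repeated addition: build up to 3A.
2A: tangent at (15, 14): λ = (3·15² + 6)/(2·14) ≡ 1/11. 11⁻¹ ≡ 14 (mod 17) since 11·14 = 154 ≡ 1, so λ ≡ 1·14 ≡ 14.
  x = λ² - 15 - 15 = 196 - 30 ≡ 13; y = λ·(15 - 13) - 14 ≡ 14. → (13, 14)
3A: (13, 14) + (15, 14). λ = (14 - 14)/(15 - 13) ≡ 0/2 mod 17. 2⁻¹ ≡ 9 (mod 17) since 2·9 = 18 ≡ 1, so λ ≡ 0.
  x = λ² - 13 - 15 = 0 - 28 ≡ 6; y = λ·(13 - 6) - 14 ≡ 3. → (6, 3)
3A = (6, 3).
Next 3B:
Repeated addition: build up to 3B.
2B: tangent at (9, 8): λ = (3·9² + 6)/(2·8) ≡ 11/16. 16⁻¹ ≡ 16 (mod 17), so λ ≡ 11·16 ≡ 6.
  x = λ² - 9 - 9 = 36 - 18 ≡ 1; y = λ·(9 - 1) - 8 ≡ 6. → (1, 6)
3B: (1, 6) + (9, 8). λ = (8 - 6)/(9 - 1) ≡ 2/8 mod 17. 8⁻¹ ≡ 15 (mod 17), so λ ≡ 13.
  x = λ² - 1 - 9 = 169 - 10 ≡ 6; y = λ·(1 - 6) - 6 ≡ 14. → (6, 14)
3B = (6, 14).
Finally 3A + 3B:
(6, 3) + (6, 14): same x and y₁ ≡ -y₂, so the sum is O.

O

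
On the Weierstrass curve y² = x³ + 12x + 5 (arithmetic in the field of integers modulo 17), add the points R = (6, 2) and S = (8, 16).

(6, 2) + (8, 16). λ = (16 - 2)/(8 - 6) ≡ 14/2 mod 17. 2⁻¹ ≡ 9 (mod 17), so λ ≡ 7.
  x = λ² - 6 - 8 = 49 - 14 ≡ 1; y = λ·(6 - 1) - 2 ≡ 16. → (1, 16)

(1, 16)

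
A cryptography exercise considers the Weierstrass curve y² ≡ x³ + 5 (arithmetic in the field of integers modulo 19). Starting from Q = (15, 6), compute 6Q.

(0, 10)

Repeated addition: build up to 6Q.
2Q: tangent at (15, 6): λ = (3·15² + 0)/(2·6) ≡ 10/12. 12⁻¹ ≡ 8 (mod 19), so λ ≡ 10·8 ≡ 4.
  x = λ² - 15 - 15 = 16 - 30 ≡ 5; y = λ·(15 - 5) - 6 ≡ 15. → (5, 15)
3Q: (5, 15) + (15, 6). λ = (6 - 15)/(15 - 5) ≡ 10/10 mod 19. 10⁻¹ ≡ 2 (mod 19), so λ ≡ 1.
  x = λ² - 5 - 15 = 1 - 20 ≡ 0; y = λ·(5 - 0) - 15 ≡ 9. → (0, 9)
4Q: (0, 9) + (15, 6). λ = (6 - 9)/(15 - 0) ≡ 16/15 mod 19. 15⁻¹ ≡ 14 (mod 19), so λ ≡ 15.
  x = λ² - 0 - 15 = 225 - 15 ≡ 1; y = λ·(0 - 1) - 9 ≡ 14. → (1, 14)
5Q: (1, 14) + (15, 6). λ = (6 - 14)/(15 - 1) ≡ 11/14 mod 19. 14⁻¹ ≡ 15 (mod 19) since 14·15 = 210 ≡ 1, so λ ≡ 13.
  x = λ² - 1 - 15 = 169 - 16 ≡ 1; y = λ·(1 - 1) - 14 ≡ 5. → (1, 5)
6Q: (1, 5) + (15, 6). λ = (6 - 5)/(15 - 1) ≡ 1/14 mod 19. 14⁻¹ ≡ 15 (mod 19), so λ ≡ 15.
  x = λ² - 1 - 15 = 225 - 16 ≡ 0; y = λ·(1 - 0) - 5 ≡ 10. → (0, 10)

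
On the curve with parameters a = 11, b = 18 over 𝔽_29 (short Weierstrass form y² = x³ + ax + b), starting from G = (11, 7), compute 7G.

(9, 11)

Repeated addition: build up to 7G.
2G: tangent at (11, 7): λ = (3·11² + 11)/(2·7) ≡ 26/14. 14⁻¹ ≡ 27 (mod 29), so λ ≡ 26·27 ≡ 6.
  x = λ² - 11 - 11 = 36 - 22 ≡ 14; y = λ·(11 - 14) - 7 ≡ 4. → (14, 4)
3G: (14, 4) + (11, 7). λ = (7 - 4)/(11 - 14) ≡ 3/26 mod 29. 26⁻¹ ≡ 19 (mod 29) since 26·19 = 494 ≡ 1, so λ ≡ 28.
  x = λ² - 14 - 11 = 784 - 25 ≡ 5; y = λ·(14 - 5) - 4 ≡ 16. → (5, 16)
4G: (5, 16) + (11, 7). λ = (7 - 16)/(11 - 5) ≡ 20/6 mod 29. 6⁻¹ ≡ 5 (mod 29), so λ ≡ 13.
  x = λ² - 5 - 11 = 169 - 16 ≡ 8; y = λ·(5 - 8) - 16 ≡ 3. → (8, 3)
5G: (8, 3) + (11, 7). λ = (7 - 3)/(11 - 8) ≡ 4/3 mod 29. 3⁻¹ ≡ 10 (mod 29), so λ ≡ 11.
  x = λ² - 8 - 11 = 121 - 19 ≡ 15; y = λ·(8 - 15) - 3 ≡ 7. → (15, 7)
6G: (15, 7) + (11, 7). λ = (7 - 7)/(11 - 15) ≡ 0/25 mod 29. 25⁻¹ ≡ 7 (mod 29), so λ ≡ 0.
  x = λ² - 15 - 11 = 0 - 26 ≡ 3; y = λ·(15 - 3) - 7 ≡ 22. → (3, 22)
7G: (3, 22) + (11, 7). λ = (7 - 22)/(11 - 3) ≡ 14/8 mod 29. 8⁻¹ ≡ 11 (mod 29), so λ ≡ 9.
  x = λ² - 3 - 11 = 81 - 14 ≡ 9; y = λ·(3 - 9) - 22 ≡ 11. → (9, 11)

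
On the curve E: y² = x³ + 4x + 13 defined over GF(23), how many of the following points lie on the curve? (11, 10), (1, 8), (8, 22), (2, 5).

(11, 10): 10² ≡ 8, rhs ≡ 8 → on.
(1, 8): 8² ≡ 18, rhs ≡ 18 → on.
(8, 22): 22² ≡ 1, rhs ≡ 5 → off.
(2, 5): 5² ≡ 2, rhs ≡ 6 → off.

2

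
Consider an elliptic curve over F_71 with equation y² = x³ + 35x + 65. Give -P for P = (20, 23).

(20, 48)

-(20, 23) = (20, -23 mod 71) = (20, 48).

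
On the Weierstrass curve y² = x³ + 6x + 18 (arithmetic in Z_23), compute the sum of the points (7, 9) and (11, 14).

(8, 7)

(7, 9) + (11, 14). λ = (14 - 9)/(11 - 7) ≡ 5/4 mod 23. 4⁻¹ ≡ 6 (mod 23), so λ ≡ 7.
  x = λ² - 7 - 11 = 49 - 18 ≡ 8; y = λ·(7 - 8) - 9 ≡ 7. → (8, 7)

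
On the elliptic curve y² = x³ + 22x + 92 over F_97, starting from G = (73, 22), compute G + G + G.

(44, 37)

Repeated addition: build up to 3G.
2G: tangent at (73, 22): λ = (3·73² + 22)/(2·22) ≡ 4/44. 44⁻¹ ≡ 86 (mod 97), so λ ≡ 4·86 ≡ 53.
  x = λ² - 73 - 73 = 2809 - 146 ≡ 44; y = λ·(73 - 44) - 22 ≡ 60. → (44, 60)
3G: (44, 60) + (73, 22). λ = (22 - 60)/(73 - 44) ≡ 59/29 mod 97. 29⁻¹ ≡ 87 (mod 97), so λ ≡ 89.
  x = λ² - 44 - 73 = 7921 - 117 ≡ 44; y = λ·(44 - 44) - 60 ≡ 37. → (44, 37)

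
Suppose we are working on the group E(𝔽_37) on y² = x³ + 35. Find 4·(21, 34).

Write G = (21, 34).
Repeated addition: build up to 4G.
2G: tangent at (21, 34): λ = (3·21² + 0)/(2·34) ≡ 28/31. 31⁻¹ ≡ 6 (mod 37), so λ ≡ 28·6 ≡ 20.
  x = λ² - 21 - 21 = 400 - 42 ≡ 25; y = λ·(21 - 25) - 34 ≡ 34. → (25, 34)
3G: (25, 34) + (21, 34). λ = (34 - 34)/(21 - 25) ≡ 0/33 mod 37. 33⁻¹ ≡ 9 (mod 37), so λ ≡ 0.
  x = λ² - 25 - 21 = 0 - 46 ≡ 28; y = λ·(25 - 28) - 34 ≡ 3. → (28, 3)
4G: (28, 3) + (21, 34). λ = (34 - 3)/(21 - 28) ≡ 31/30 mod 37. 30⁻¹ ≡ 21 (mod 37) since 30·21 = 630 ≡ 1, so λ ≡ 22.
  x = λ² - 28 - 21 = 484 - 49 ≡ 28; y = λ·(28 - 28) - 3 ≡ 34. → (28, 34)

(28, 34)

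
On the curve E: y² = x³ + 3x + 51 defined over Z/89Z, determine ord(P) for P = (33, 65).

8

2P: tangent at (33, 65): λ = (3·33² + 3)/(2·65) ≡ 66/41. 41⁻¹ ≡ 76 (mod 89), so λ ≡ 66·76 ≡ 32.
  x = λ² - 33 - 33 = 1024 - 66 ≡ 68; y = λ·(33 - 68) - 65 ≡ 61. → (68, 61)
3P: (68, 61) + (33, 65). λ = (65 - 61)/(33 - 68) ≡ 4/54 mod 89. 54⁻¹ ≡ 61 (mod 89), so λ ≡ 66.
  x = λ² - 68 - 33 = 4356 - 101 ≡ 72; y = λ·(68 - 72) - 61 ≡ 31. → (72, 31)
4P: (72, 31) + (33, 65). λ = (65 - 31)/(33 - 72) ≡ 34/50 mod 89. 50⁻¹ ≡ 73 (mod 89), so λ ≡ 79.
  x = λ² - 72 - 33 = 6241 - 105 ≡ 84; y = λ·(72 - 84) - 31 ≡ 0. → (84, 0)
5P: (84, 0) + (33, 65). λ = (65 - 0)/(33 - 84) ≡ 65/38 mod 89. 38⁻¹ ≡ 82 (mod 89) since 38·82 = 3116 ≡ 1, so λ ≡ 79.
  x = λ² - 84 - 33 = 6241 - 117 ≡ 72; y = λ·(84 - 72) - 0 ≡ 58. → (72, 58)
6P: (72, 58) + (33, 65). λ = (65 - 58)/(33 - 72) ≡ 7/50 mod 89. 50⁻¹ ≡ 73 (mod 89), so λ ≡ 66.
  x = λ² - 72 - 33 = 4356 - 105 ≡ 68; y = λ·(72 - 68) - 58 ≡ 28. → (68, 28)
7P: (68, 28) + (33, 65). λ = (65 - 28)/(33 - 68) ≡ 37/54 mod 89. 54⁻¹ ≡ 61 (mod 89), so λ ≡ 32.
  x = λ² - 68 - 33 = 1024 - 101 ≡ 33; y = λ·(68 - 33) - 28 ≡ 24. → (33, 24)
8P: (33, 24) + (33, 65): same x and y₁ ≡ -y₂, so the sum is O.
8P = O, so the order is 8.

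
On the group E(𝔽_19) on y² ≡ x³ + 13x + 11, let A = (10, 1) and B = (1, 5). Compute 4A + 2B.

First 4A:
Repeated addition: build up to 4A.
2A: tangent at (10, 1): λ = (3·10² + 13)/(2·1) ≡ 9/2. 2⁻¹ ≡ 10 (mod 19), so λ ≡ 9·10 ≡ 14.
  x = λ² - 10 - 10 = 196 - 20 ≡ 5; y = λ·(10 - 5) - 1 ≡ 12. → (5, 12)
3A: (5, 12) + (10, 1). λ = (1 - 12)/(10 - 5) ≡ 8/5 mod 19. 5⁻¹ ≡ 4 (mod 19), so λ ≡ 13.
  x = λ² - 5 - 10 = 169 - 15 ≡ 2; y = λ·(5 - 2) - 12 ≡ 8. → (2, 8)
4A: (2, 8) + (10, 1). λ = (1 - 8)/(10 - 2) ≡ 12/8 mod 19. 8⁻¹ ≡ 12 (mod 19), so λ ≡ 11.
  x = λ² - 2 - 10 = 121 - 12 ≡ 14; y = λ·(2 - 14) - 8 ≡ 12. → (14, 12)
4A = (14, 12).
Next 2B:
Repeated addition: build up to 2B.
2B: tangent at (1, 5): λ = (3·1² + 13)/(2·5) ≡ 16/10. 10⁻¹ ≡ 2 (mod 19), so λ ≡ 16·2 ≡ 13.
  x = λ² - 1 - 1 = 169 - 2 ≡ 15; y = λ·(1 - 15) - 5 ≡ 3. → (15, 3)
2B = (15, 3).
Finally 4A + 2B:
(14, 12) + (15, 3). λ = (3 - 12)/(15 - 14) ≡ 10/1 mod 19. 1⁻¹ ≡ 1 (mod 19) since 1·1 = 1 ≡ 1, so λ ≡ 10.
  x = λ² - 14 - 15 = 100 - 29 ≡ 14; y = λ·(14 - 14) - 12 ≡ 7. → (14, 7)

(14, 7)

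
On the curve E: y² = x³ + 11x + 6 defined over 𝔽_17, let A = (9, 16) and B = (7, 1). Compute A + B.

(2, 11)

(9, 16) + (7, 1). λ = (1 - 16)/(7 - 9) ≡ 2/15 mod 17. 15⁻¹ ≡ 8 (mod 17), so λ ≡ 16.
  x = λ² - 9 - 7 = 256 - 16 ≡ 2; y = λ·(9 - 2) - 16 ≡ 11. → (2, 11)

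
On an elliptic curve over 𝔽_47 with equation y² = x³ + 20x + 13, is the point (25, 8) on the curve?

y² = 8² ≡ 17; x³ + 20x + 13 = 16138 ≡ 17 (mod 47). 17 = 17.

yes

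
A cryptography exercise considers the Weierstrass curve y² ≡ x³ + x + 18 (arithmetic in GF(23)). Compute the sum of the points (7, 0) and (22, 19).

(0, 15)

(7, 0) + (22, 19). λ = (19 - 0)/(22 - 7) ≡ 19/15 mod 23. 15⁻¹ ≡ 20 (mod 23) since 15·20 = 300 ≡ 1, so λ ≡ 12.
  x = λ² - 7 - 22 = 144 - 29 ≡ 0; y = λ·(7 - 0) - 0 ≡ 15. → (0, 15)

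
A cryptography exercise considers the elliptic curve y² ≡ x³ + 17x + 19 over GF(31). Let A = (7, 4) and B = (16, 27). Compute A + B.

(13, 22)

(7, 4) + (16, 27). λ = (27 - 4)/(16 - 7) ≡ 23/9 mod 31. 9⁻¹ ≡ 7 (mod 31), so λ ≡ 6.
  x = λ² - 7 - 16 = 36 - 23 ≡ 13; y = λ·(7 - 13) - 4 ≡ 22. → (13, 22)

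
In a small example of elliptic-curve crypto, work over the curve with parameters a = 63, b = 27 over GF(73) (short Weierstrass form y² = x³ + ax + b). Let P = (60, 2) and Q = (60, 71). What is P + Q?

The two points share x = 60 and their y-coordinates satisfy 2 + 71 ≡ 0 (mod 73), so they are inverses. Their sum is ∞.

O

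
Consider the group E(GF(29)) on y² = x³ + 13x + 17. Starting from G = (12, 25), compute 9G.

O

Double-and-add on 9 = (1001)₂. Start with G = (12, 25) for the leading 1-bit.
double: tangent at (12, 25): λ = (3·12² + 13)/(2·25) ≡ 10/21. 21⁻¹ ≡ 18 (mod 29), so λ ≡ 10·18 ≡ 6.
  x = λ² - 12 - 12 = 36 - 24 ≡ 12; y = λ·(12 - 12) - 25 ≡ 4. → (12, 4)
double: tangent at (12, 4): λ = (3·12² + 13)/(2·4) ≡ 10/8. 8⁻¹ ≡ 11 (mod 29), so λ ≡ 10·11 ≡ 23.
  x = λ² - 12 - 12 = 529 - 24 ≡ 12; y = λ·(12 - 12) - 4 ≡ 25. → (12, 25)
double: tangent at (12, 25): λ = (3·12² + 13)/(2·25) ≡ 10/21. 21⁻¹ ≡ 18 (mod 29), so λ ≡ 10·18 ≡ 6.
  x = λ² - 12 - 12 = 36 - 24 ≡ 12; y = λ·(12 - 12) - 25 ≡ 4. → (12, 4)
add G: (12, 4) + (12, 25): same x and y₁ ≡ -y₂, so the sum is O.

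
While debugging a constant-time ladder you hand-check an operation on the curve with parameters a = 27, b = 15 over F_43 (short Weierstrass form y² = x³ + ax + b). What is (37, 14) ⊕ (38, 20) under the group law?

(4, 12)

(37, 14) + (38, 20). λ = (20 - 14)/(38 - 37) ≡ 6/1 mod 43. 1⁻¹ ≡ 1 (mod 43) since 1·1 = 1 ≡ 1, so λ ≡ 6.
  x = λ² - 37 - 38 = 36 - 75 ≡ 4; y = λ·(37 - 4) - 14 ≡ 12. → (4, 12)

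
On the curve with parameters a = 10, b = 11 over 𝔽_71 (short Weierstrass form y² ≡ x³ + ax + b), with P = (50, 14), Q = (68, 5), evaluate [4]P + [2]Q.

(11, 23)

First 4P:
Repeated addition: build up to 4P.
2P: tangent at (50, 14): λ = (3·50² + 10)/(2·14) ≡ 55/28. 28⁻¹ ≡ 33 (mod 71), so λ ≡ 55·33 ≡ 40.
  x = λ² - 50 - 50 = 1600 - 100 ≡ 9; y = λ·(50 - 9) - 14 ≡ 64. → (9, 64)
3P: (9, 64) + (50, 14). λ = (14 - 64)/(50 - 9) ≡ 21/41 mod 71. 41⁻¹ ≡ 26 (mod 71), so λ ≡ 49.
  x = λ² - 9 - 50 = 2401 - 59 ≡ 70; y = λ·(9 - 70) - 64 ≡ 0. → (70, 0)
4P: (70, 0) + (50, 14). λ = (14 - 0)/(50 - 70) ≡ 14/51 mod 71. 51⁻¹ ≡ 39 (mod 71), so λ ≡ 49.
  x = λ² - 70 - 50 = 2401 - 120 ≡ 9; y = λ·(70 - 9) - 0 ≡ 7. → (9, 7)
4P = (9, 7).
Next 2Q:
Repeated addition: build up to 2Q.
2Q: tangent at (68, 5): λ = (3·68² + 10)/(2·5) ≡ 37/10. 10⁻¹ ≡ 64 (mod 71), so λ ≡ 37·64 ≡ 25.
  x = λ² - 68 - 68 = 625 - 136 ≡ 63; y = λ·(68 - 63) - 5 ≡ 49. → (63, 49)
2Q = (63, 49).
Finally 4P + 2Q:
(9, 7) + (63, 49). λ = (49 - 7)/(63 - 9) ≡ 42/54 mod 71. 54⁻¹ ≡ 25 (mod 71), so λ ≡ 56.
  x = λ² - 9 - 63 = 3136 - 72 ≡ 11; y = λ·(9 - 11) - 7 ≡ 23. → (11, 23)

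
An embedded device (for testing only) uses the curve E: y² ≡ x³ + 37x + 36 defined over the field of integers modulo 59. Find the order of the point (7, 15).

2P: tangent at (7, 15): λ = (3·7² + 37)/(2·15) ≡ 7/30. 30⁻¹ ≡ 2 (mod 59), so λ ≡ 7·2 ≡ 14.
  x = λ² - 7 - 7 = 196 - 14 ≡ 5; y = λ·(7 - 5) - 15 ≡ 13. → (5, 13)
3P: (5, 13) + (7, 15). λ = (15 - 13)/(7 - 5) ≡ 2/2 mod 59. 2⁻¹ ≡ 30 (mod 59), so λ ≡ 1.
  x = λ² - 5 - 7 = 1 - 12 ≡ 48; y = λ·(5 - 48) - 13 ≡ 3. → (48, 3)
4P: (48, 3) + (7, 15). λ = (15 - 3)/(7 - 48) ≡ 12/18 mod 59. 18⁻¹ ≡ 23 (mod 59), so λ ≡ 40.
  x = λ² - 48 - 7 = 1600 - 55 ≡ 11; y = λ·(48 - 11) - 3 ≡ 2. → (11, 2)
5P: (11, 2) + (7, 15). λ = (15 - 2)/(7 - 11) ≡ 13/55 mod 59. 55⁻¹ ≡ 44 (mod 59), so λ ≡ 41.
  x = λ² - 11 - 7 = 1681 - 18 ≡ 11; y = λ·(11 - 11) - 2 ≡ 57. → (11, 57)
6P: (11, 57) + (7, 15). λ = (15 - 57)/(7 - 11) ≡ 17/55 mod 59. 55⁻¹ ≡ 44 (mod 59) since 55·44 = 2420 ≡ 1, so λ ≡ 40.
  x = λ² - 11 - 7 = 1600 - 18 ≡ 48; y = λ·(11 - 48) - 57 ≡ 56. → (48, 56)
7P: (48, 56) + (7, 15). λ = (15 - 56)/(7 - 48) ≡ 18/18 mod 59. 18⁻¹ ≡ 23 (mod 59), so λ ≡ 1.
  x = λ² - 48 - 7 = 1 - 55 ≡ 5; y = λ·(48 - 5) - 56 ≡ 46. → (5, 46)
8P: (5, 46) + (7, 15). λ = (15 - 46)/(7 - 5) ≡ 28/2 mod 59. 2⁻¹ ≡ 30 (mod 59) since 2·30 = 60 ≡ 1, so λ ≡ 14.
  x = λ² - 5 - 7 = 196 - 12 ≡ 7; y = λ·(5 - 7) - 46 ≡ 44. → (7, 44)
9P: (7, 44) + (7, 15): same x and y₁ ≡ -y₂, so the sum is ∞.
9P = ∞, so the order is 9.

9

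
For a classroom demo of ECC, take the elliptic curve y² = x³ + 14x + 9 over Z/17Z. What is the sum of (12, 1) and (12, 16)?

The two points share x = 12 and their y-coordinates satisfy 1 + 16 ≡ 0 (mod 17), so they are inverses. Their sum is ∞.

O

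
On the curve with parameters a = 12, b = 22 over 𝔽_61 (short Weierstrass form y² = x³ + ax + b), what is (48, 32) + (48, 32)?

tangent at (48, 32): λ = (3·48² + 12)/(2·32) ≡ 31/3. 3⁻¹ ≡ 41 (mod 61), so λ ≡ 31·41 ≡ 51.
  x = λ² - 48 - 48 = 2601 - 96 ≡ 4; y = λ·(48 - 4) - 32 ≡ 16. → (4, 16)

(4, 16)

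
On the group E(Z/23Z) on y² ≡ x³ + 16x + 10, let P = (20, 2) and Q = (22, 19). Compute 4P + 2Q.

First 4P:
Repeated addition: build up to 4P.
2P: tangent at (20, 2): λ = (3·20² + 16)/(2·2) ≡ 20/4. 4⁻¹ ≡ 6 (mod 23), so λ ≡ 20·6 ≡ 5.
  x = λ² - 20 - 20 = 25 - 40 ≡ 8; y = λ·(20 - 8) - 2 ≡ 12. → (8, 12)
3P: (8, 12) + (20, 2). λ = (2 - 12)/(20 - 8) ≡ 13/12 mod 23. 12⁻¹ ≡ 2 (mod 23) since 12·2 = 24 ≡ 1, so λ ≡ 3.
  x = λ² - 8 - 20 = 9 - 28 ≡ 4; y = λ·(8 - 4) - 12 ≡ 0. → (4, 0)
4P: (4, 0) + (20, 2). λ = (2 - 0)/(20 - 4) ≡ 2/16 mod 23. 16⁻¹ ≡ 13 (mod 23), so λ ≡ 3.
  x = λ² - 4 - 20 = 9 - 24 ≡ 8; y = λ·(4 - 8) - 0 ≡ 11. → (8, 11)
4P = (8, 11).
Next 2Q:
Repeated addition: build up to 2Q.
2Q: tangent at (22, 19): λ = (3·22² + 16)/(2·19) ≡ 19/15. 15⁻¹ ≡ 20 (mod 23) since 15·20 = 300 ≡ 1, so λ ≡ 19·20 ≡ 12.
  x = λ² - 22 - 22 = 144 - 44 ≡ 8; y = λ·(22 - 8) - 19 ≡ 11. → (8, 11)
2Q = (8, 11).
Finally 4P + 2Q:
tangent at (8, 11): λ = (3·8² + 16)/(2·11) ≡ 1/22. 22⁻¹ ≡ 22 (mod 23) since 22·22 = 484 ≡ 1, so λ ≡ 1·22 ≡ 22.
  x = λ² - 8 - 8 = 484 - 16 ≡ 8; y = λ·(8 - 8) - 11 ≡ 12. → (8, 12)

(8, 12)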